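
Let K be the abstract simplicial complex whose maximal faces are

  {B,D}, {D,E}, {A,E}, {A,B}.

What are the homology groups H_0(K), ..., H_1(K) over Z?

Order the vertices as A < B < D < E. Listing each simplex with vertices in this order, K has dimension 1 with simplices:

  0-simplices (4): A, B, D, E
  1-simplices (4): AB, AE, BD, DE

Hence C_0 ≅ Z^4, C_1 ≅ Z^4.

Boundary ∂_1: C_1 → C_0 sends each edge [p,q] (with p < q) to q − p. For instance
  ∂AB = B − A.
The 4×4 boundary matrix has rank 3 and Smith normal form diag(1,1,1).

From H_k ≅ ker(∂_k) / im(∂_{k+1}) we obtain:

  H_0: rank C_0 − rank ∂_1 = 4 − 3 = 1, and the invariant factors of ∂_1 are all 1, so H_0 = Z.
  H_1: rank ker ∂_1 − rank ∂_2 = (4 − 3) − 0 = 1, and there is no ∂_2, so H_1 = Z.

H_0 = Z,  H_1 = Z.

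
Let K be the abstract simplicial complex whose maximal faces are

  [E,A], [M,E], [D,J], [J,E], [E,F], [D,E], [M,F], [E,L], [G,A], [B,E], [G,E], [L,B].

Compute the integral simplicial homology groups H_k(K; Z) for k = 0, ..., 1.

We work with the vertex ordering A < B < D < E < F < G < J < L < M. The simplices of K, each written with vertices in increasing order, are:

  0-simplices (9): A, B, D, E, F, G, J, L, M
  1-simplices (12): AE, AG, BE, BL, DE, DJ, EF, EG, EJ, EL, EM, FM

Hence C_0 ≅ Z^9, C_1 ≅ Z^12.

∂_1: C_1 → C_0 is given by ∂[p,q] = [q] − [p].
This gives a 9×12 integer matrix of rank 8; reducing to Smith normal form yields diagonal entries (1,1,1,1,1,1,1,1).

From H_k ≅ ker(∂_k) / im(∂_{k+1}) we obtain:

  H_0: rank C_0 − rank ∂_1 = 9 − 8 = 1, and the invariant factors of ∂_1 are all 1, so H_0 = Z.
  H_1: rank ker ∂_1 − rank ∂_2 = (12 − 8) − 0 = 4, and there is no ∂_2, so H_1 = Z^4.

(K is a triangulation of a wedge of 4 circles.)

H_0 = Z,  H_1 = Z^4.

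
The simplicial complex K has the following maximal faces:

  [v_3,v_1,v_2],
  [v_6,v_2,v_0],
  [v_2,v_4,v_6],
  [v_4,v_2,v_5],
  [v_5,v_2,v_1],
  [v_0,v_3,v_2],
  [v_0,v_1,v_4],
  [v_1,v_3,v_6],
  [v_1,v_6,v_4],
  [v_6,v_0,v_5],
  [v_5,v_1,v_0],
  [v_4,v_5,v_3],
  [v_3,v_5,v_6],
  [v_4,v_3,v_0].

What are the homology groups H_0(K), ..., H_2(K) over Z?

H_0 = Z,  H_1 = Z^2,  H_2 = Z.

Order the vertices as v_0 < v_1 < v_2 < v_3 < v_4 < v_5 < v_6. Listing each simplex with vertices in this order, K has dimension 2 with simplices:

  0-simplices (7): [v_0], [v_1], [v_2], [v_3], [v_4], [v_5], [v_6]
  1-simplices (21): (21 of them)
  2-simplices (14): (14 of them)

Hence C_0 ≅ Z^7, C_1 ≅ Z^21, C_2 ≅ Z^14.

∂_1: C_1 → C_0 is given by ∂[p,q] = [q] − [p].
The resulting 7×21 matrix has rank 6, and its Smith normal form has invariant factors (1,1,1,1,1,1).

The boundary map ∂_2: C_2 → C_1 maps a triangle to the signed sum of its edges. For instance
  ∂[v_0,v_2,v_3] = [v_2,v_3] − [v_0,v_3] + [v_0,v_2],
  ∂[v_3,v_5,v_6] = [v_5,v_6] − [v_3,v_6] + [v_3,v_5].
The 21×14 boundary matrix has rank 13 and Smith normal form diag(1,1,1,1,1,1,1,1,1,1,1,1,1).

From H_k ≅ ker(∂_k) / im(∂_{k+1}) we obtain:

  H_0: rank C_0 − rank ∂_1 = 7 − 6 = 1, and the invariant factors of ∂_1 are all 1, so H_0 = Z.
  H_1: rank ker ∂_1 − rank ∂_2 = (21 − 6) − 13 = 2, and the invariant factors of ∂_2 are all 1, so H_1 = Z^2.
  H_2: rank ker ∂_2 − rank ∂_3 = (14 − 13) − 0 = 1, and there is no ∂_3, so H_2 = Z.

As a check, the Euler characteristic is 7 − 21 + 14 = 0, which agrees with 1 − 2 + 1 = 0.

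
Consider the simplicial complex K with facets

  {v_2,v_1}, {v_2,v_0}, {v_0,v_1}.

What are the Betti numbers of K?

Take the total order v_0 < v_1 < v_2 on the vertex set. Then K (dimension 1) consists of the simplices:

  0-simplices (3): [v_0], [v_1], [v_2]
  1-simplices (3): [v_0,v_1], [v_0,v_2], [v_1,v_2]

so the chain groups are C_0 ≅ Z^3, C_1 ≅ Z^3.

∂_1: C_1 → C_0 maps an edge to its endpoints' difference, ∂[p,q] = q − p. For instance
  ∂[v_0,v_1] = [v_1] − [v_0].
The 3×3 boundary matrix has rank 2 and Smith normal form diag(1,1).

Now H_k = ker ∂_k / im ∂_{k+1}, so:

  H_0: rank C_0 − rank ∂_1 = 3 − 2 = 1, and the invariant factors of ∂_1 are all 1, so H_0 = Z.
  H_1: rank ker ∂_1 − rank ∂_2 = (3 − 2) − 0 = 1, and there is no ∂_2, so H_1 = Z.

Hence the Betti numbers are b_0 = 1, b_1 = 1.

b_0 = 1, b_1 = 1.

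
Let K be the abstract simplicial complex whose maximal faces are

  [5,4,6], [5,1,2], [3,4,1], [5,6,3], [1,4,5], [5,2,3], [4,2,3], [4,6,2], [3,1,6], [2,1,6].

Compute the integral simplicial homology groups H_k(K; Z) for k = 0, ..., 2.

H_0 ≅ Z,  H_1 ≅ Z/2,  H_2 = 0.

Order the vertices as 1 < 2 < 3 < 4 < 5 < 6. Listing each simplex with vertices in this order, K has dimension 2 with simplices:

  0-simplices (6): [1], [2], [3], [4], [5], [6]
  1-simplices (15): [1,2], [1,3], [1,4], [1,5], [1,6], [2,3], [2,4], [2,5], [2,6], [3,4], [3,5], [3,6], [4,5], [4,6], [5,6]
  2-simplices (10): [1,2,5], [1,2,6], [1,3,4], [1,3,6], [1,4,5], [2,3,4], [2,3,5], [2,4,6], [3,5,6], [4,5,6]

so the chain groups are C_0 ≅ Z^6, C_1 ≅ Z^15, C_2 ≅ Z^10.

Boundary ∂_1: C_1 → C_0 sends each edge [p,q] (with p < q) to q − p. For instance
  ∂[2,5] = [5] − [2].
The resulting 6×15 matrix has rank 5, and its Smith normal form has invariant factors (1,1,1,1,1).

∂_2: C_2 → C_1 sends each 2-simplex [p,q,r] to [q,r] − [p,r] + [p,q]. For instance
  ∂[1,2,6] = [2,6] − [1,6] + [1,2],
  ∂[3,5,6] = [5,6] − [3,6] + [3,5].
The 15×10 boundary matrix has rank 10 and Smith normal form diag(1,1,1,1,1,1,1,1,1,2).

Now H_k = ker ∂_k / im ∂_{k+1}, so:

  H_0: rank C_0 − rank ∂_1 = 6 − 5 = 1, and the invariant factors of ∂_1 are all 1, so H_0 ≅ Z.
  H_1: rank ker ∂_1 − rank ∂_2 = (15 − 5) − 10 = 0, and ∂_2 has invariant factor 2 > 1, so H_1 ≅ Z/2.
  H_2: rank ker ∂_2 − rank ∂_3 = (10 − 10) − 0 = 0, and there is no ∂_3, so H_2 ≅ 0.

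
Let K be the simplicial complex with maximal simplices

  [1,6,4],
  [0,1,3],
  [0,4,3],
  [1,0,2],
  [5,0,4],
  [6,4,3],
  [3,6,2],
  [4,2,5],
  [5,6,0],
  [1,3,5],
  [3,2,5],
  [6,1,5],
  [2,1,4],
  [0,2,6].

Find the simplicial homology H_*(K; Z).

K has 7 vertices, 21 edges, 14 triangles.
rank ∂_0 = 0, rank ∂_1 = 6 ⇒ b_0 = 7 − 0 − 6 = 1; all invariant factors of ∂_1 are 1 so no torsion. So H_0 = Z.
rank ∂_1 = 6, rank ∂_2 = 13 ⇒ b_1 = 21 − 6 − 13 = 2; all invariant factors of ∂_2 are 1 so no torsion. So H_1 = Z^2.
rank ∂_2 = 13, rank ∂_3 = 0 ⇒ b_2 = 14 − 13 − 0 = 1. So H_2 = Z.

H_0 ≅ Z,  H_1 ≅ Z^2,  H_2 ≅ Z.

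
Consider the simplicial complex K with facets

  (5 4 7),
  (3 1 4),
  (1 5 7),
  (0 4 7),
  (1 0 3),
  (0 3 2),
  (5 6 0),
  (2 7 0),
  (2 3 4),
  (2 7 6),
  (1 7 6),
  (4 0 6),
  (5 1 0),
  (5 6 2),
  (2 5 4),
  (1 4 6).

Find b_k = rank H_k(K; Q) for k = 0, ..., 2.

b_0 = 1, b_1 = 2, b_2 = 1.

K has 8 vertices, 24 edges, 16 triangles.
rank ∂_0 = 0, rank ∂_1 = 7 ⇒ b_0 = 8 − 0 − 7 = 1; all invariant factors of ∂_1 are 1 so no torsion. So H_0 ≅ Z.
rank ∂_1 = 7, rank ∂_2 = 15 ⇒ b_1 = 24 − 7 − 15 = 2; all invariant factors of ∂_2 are 1 so no torsion. So H_1 ≅ Z^2.
rank ∂_2 = 15, rank ∂_3 = 0 ⇒ b_2 = 16 − 15 − 0 = 1. So H_2 ≅ Z.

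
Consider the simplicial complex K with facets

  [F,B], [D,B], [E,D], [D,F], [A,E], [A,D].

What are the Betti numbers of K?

b_0 = 1, b_1 = 2.

Take the total order A < B < D < E < F on the vertex set. Then K (dimension 1) consists of the simplices:

  0-simplices (5): A, B, D, E, F
  1-simplices (6): AD, AE, BD, BF, DE, DF

Hence C_0 ≅ Z^5, C_1 ≅ Z^6.

The boundary map ∂_1: C_1 → C_0 sends each edge [p,q] (with p < q) to q − p.
The resulting 5×6 matrix has rank 4, and its Smith normal form has invariant factors (1,1,1,1).

From H_k ≅ ker(∂_k) / im(∂_{k+1}) we obtain:

  H_0: rank C_0 − rank ∂_1 = 5 − 4 = 1, and the invariant factors of ∂_1 are all 1, so H_0 ≅ Z.
  H_1: rank ker ∂_1 − rank ∂_2 = (6 − 4) − 0 = 2, and there is no ∂_2, so H_1 ≅ Z^2.

Hence the Betti numbers are b_0 = 1, b_1 = 2.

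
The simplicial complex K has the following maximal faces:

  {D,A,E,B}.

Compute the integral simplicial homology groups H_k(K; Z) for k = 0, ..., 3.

H_0 = Z,  H_1 = 0,  H_2 = 0,  H_3 = 0.

Fix the vertex order A < B < D < E and write every simplex with vertices in increasing order. Then dim K = 3 and the simplices of K are:

  0-simplices (4): A, B, D, E
  1-simplices (6): AB, AD, AE, BD, BE, DE
  2-simplices (4): ABD, ABE, ADE, BDE
  3-simplices (1): ABDE

giving chain groups C_0 ≅ Z^4, C_1 ≅ Z^6, C_2 ≅ Z^4, C_3 ≅ Z^1.

∂_1: C_1 → C_0 is given by ∂[p,q] = [q] − [p]. For instance
  ∂BD = D − B.
This gives a 4×6 integer matrix of rank 3; reducing to Smith normal form yields diagonal entries (1,1,1).

∂_2: C_2 → C_1 maps a triangle to the signed sum of its edges. For instance
  ∂ABD = BD − AD + AB,
  ∂ABE = BE − AE + AB.
As a 6×4 matrix over Z this has rank 3, with invariant factors (1,1,1).

Boundary ∂_3: C_3 → C_2 sends each 3-simplex σ to the alternating sum Σ_i (−1)^i (σ with its i-th vertex removed). For instance
  ∂ABDE = BDE − ADE + ABE − ABD.
This gives a 4×1 integer matrix of rank 1; reducing to Smith normal form yields diagonal entries (1).

From H_k ≅ ker(∂_k) / im(∂_{k+1}) we obtain:

  H_0: rank C_0 − rank ∂_1 = 4 − 3 = 1, and the invariant factors of ∂_1 are all 1, so H_0 = Z.
  H_1: rank ker ∂_1 − rank ∂_2 = (6 − 3) − 3 = 0, and the invariant factors of ∂_2 are all 1, so H_1 = 0.
  H_2: rank ker ∂_2 − rank ∂_3 = (4 − 3) − 1 = 0, and the invariant factors of ∂_3 are all 1, so H_2 = 0.
  H_3: rank ker ∂_3 − rank ∂_4 = (1 − 1) − 0 = 0, and there is no ∂_4, so H_3 = 0.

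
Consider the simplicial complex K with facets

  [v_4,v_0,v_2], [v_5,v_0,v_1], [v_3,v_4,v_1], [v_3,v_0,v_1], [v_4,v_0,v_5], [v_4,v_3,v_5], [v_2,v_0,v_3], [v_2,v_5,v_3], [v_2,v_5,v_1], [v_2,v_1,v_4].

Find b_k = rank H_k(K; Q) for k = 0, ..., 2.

Order the vertices as v_0 < v_1 < v_2 < v_3 < v_4 < v_5. Listing each simplex with vertices in this order, K has dimension 2 with simplices:

  0-simplices (6): [v_0], [v_1], [v_2], [v_3], [v_4], [v_5]
  1-simplices (15): (15 of them)
  2-simplices (10): [v_0,v_1,v_3], [v_0,v_1,v_5], [v_0,v_2,v_3], [v_0,v_2,v_4], [v_0,v_4,v_5], [v_1,v_2,v_4], [v_1,v_2,v_5], [v_1,v_3,v_4], [v_2,v_3,v_5], [v_3,v_4,v_5]

Hence C_0 ≅ Z^6, C_1 ≅ Z^15, C_2 ≅ Z^10.

∂_1: C_1 → C_0 maps an edge to its endpoints' difference, ∂[p,q] = q − p. For instance
  ∂[v_3,v_4] = [v_4] − [v_3].
The 6×15 boundary matrix has rank 5 and Smith normal form diag(1,1,1,1,1).

Boundary ∂_2: C_2 → C_1 acts by ∂[p,q,r] = [q,r] − [p,r] + [p,q]. For instance
  ∂[v_0,v_1,v_3] = [v_1,v_3] − [v_0,v_3] + [v_0,v_1],
  ∂[v_1,v_3,v_4] = [v_3,v_4] − [v_1,v_4] + [v_1,v_3].
As a 15×10 matrix over Z this has rank 10, with invariant factors (1,1,1,1,1,1,1,1,1,2).

Reading off H_k = ker ∂_k / im ∂_{k+1}:

  H_0: rank C_0 − rank ∂_1 = 6 − 5 = 1, and the invariant factors of ∂_1 are all 1, so H_0 = Z.
  H_1: rank ker ∂_1 − rank ∂_2 = (15 − 5) − 10 = 0, and ∂_2 has invariant factor 2 > 1, so H_1 = Z/2Z.
  H_2: rank ker ∂_2 − rank ∂_3 = (10 − 10) − 0 = 0, and there is no ∂_3, so H_2 = 0.

As a check, the Euler characteristic is 6 − 15 + 10 = 1, which agrees with 1 − 0 + 0 = 1.

Hence the Betti numbers are b_0 = 1, b_1 = 0, b_2 = 0.

b_0 = 1, b_1 = 0, b_2 = 0.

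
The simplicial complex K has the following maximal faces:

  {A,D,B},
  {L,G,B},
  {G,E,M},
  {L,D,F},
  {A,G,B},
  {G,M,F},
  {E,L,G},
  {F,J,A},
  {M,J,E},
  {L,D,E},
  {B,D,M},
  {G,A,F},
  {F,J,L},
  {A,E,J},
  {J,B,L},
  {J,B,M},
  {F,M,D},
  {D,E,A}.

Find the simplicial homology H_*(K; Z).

H_0 ≅ Z,  H_1 ≅ Z^2,  H_2 ≅ Z.

Order the vertices as A < B < D < E < F < G < J < L < M. Listing each simplex with vertices in this order, K has dimension 2 with simplices:

  0-simplices (9): A, B, D, E, F, G, J, L, M
  1-simplices (27): AB, AD, AE, AF, AG, AJ, BD, BG, BJ, BL, BM, DE, DF, DL, DM, EG, EJ, EL, EM, FG, FJ, FL, FM, GL, GM, JL, JM
  2-simplices (18): ABD, ABG, ADE, AEJ, AFG, AFJ, BDM, BGL, BJL, BJM, DEL, DFL, DFM, EGL, EGM, EJM, FGM, FJL

giving chain groups C_0 ≅ Z^9, C_1 ≅ Z^27, C_2 ≅ Z^18.

Boundary ∂_1: C_1 → C_0 sends each edge [p,q] (with p < q) to q − p.
The resulting 9×27 matrix has rank 8, and its Smith normal form has invariant factors (1,1,1,1,1,1,1,1).

Boundary ∂_2: C_2 → C_1 maps a triangle to the signed sum of its edges. For instance
  ∂AFG = FG − AG + AF,
  ∂ABD = BD − AD + AB.
The resulting 27×18 matrix has rank 17, and its Smith normal form has invariant factors (1,1,1,1,1,1,1,1,1,1,1,1,1,1,1,1,1).

Reading off H_k = ker ∂_k / im ∂_{k+1}:

  H_0: rank C_0 − rank ∂_1 = 9 − 8 = 1, and the invariant factors of ∂_1 are all 1, so H_0 = Z.
  H_1: rank ker ∂_1 − rank ∂_2 = (27 − 8) − 17 = 2, and the invariant factors of ∂_2 are all 1, so H_1 = Z^2.
  H_2: rank ker ∂_2 − rank ∂_3 = (18 − 17) − 0 = 1, and there is no ∂_3, so H_2 = Z.

As a check, the Euler characteristic is 9 − 27 + 18 = 0, which agrees with 1 − 2 + 1 = 0.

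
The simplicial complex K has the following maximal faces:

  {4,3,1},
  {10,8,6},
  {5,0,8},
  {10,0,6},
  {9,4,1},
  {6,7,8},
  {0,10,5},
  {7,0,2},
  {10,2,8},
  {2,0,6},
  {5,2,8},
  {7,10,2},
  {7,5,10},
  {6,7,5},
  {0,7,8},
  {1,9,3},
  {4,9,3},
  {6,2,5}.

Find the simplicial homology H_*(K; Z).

Order the vertices as 0 < 1 < 2 < 3 < 4 < 5 < 6 < 7 < 8 < 9 < 10. Listing each simplex with vertices in this order, K has dimension 2 with simplices:

  0-simplices (11): [0], [1], [2], [3], [4], [5], [6], [7], [8], [9], [10]
  1-simplices (27): (27 of them)
  2-simplices (18): (18 of them)

Hence C_0 ≅ Z^11, C_1 ≅ Z^27, C_2 ≅ Z^18.

Boundary ∂_1: C_1 → C_0 is given by ∂[p,q] = [q] − [p].
The 11×27 boundary matrix has rank 9 and Smith normal form diag(1,1,1,1,1,1,1,1,1).

Boundary ∂_2: C_2 → C_1 sends each 2-simplex [p,q,r] to [q,r] − [p,r] + [p,q]. For instance
  ∂[0,5,8] = [5,8] − [0,8] + [0,5],
  ∂[2,8,10] = [8,10] − [2,10] + [2,8].
As a 27×18 matrix over Z this has rank 16, with invariant factors (1,1,1,1,1,1,1,1,1,1,1,1,1,1,1,1).

From H_k ≅ ker(∂_k) / im(∂_{k+1}) we obtain:

  H_0: rank C_0 − rank ∂_1 = 11 − 9 = 2, and the invariant factors of ∂_1 are all 1, so H_0 = Z^2.
  H_1: rank ker ∂_1 − rank ∂_2 = (27 − 9) − 16 = 2, and the invariant factors of ∂_2 are all 1, so H_1 = Z^2.
  H_2: rank ker ∂_2 − rank ∂_3 = (18 − 16) − 0 = 2, and there is no ∂_3, so H_2 = Z^2.

(K is a triangulation of the disjoint union of the 2-sphere S^2 and the torus T^2.)

H_0 ≅ Z^2,  H_1 ≅ Z^2,  H_2 ≅ Z^2.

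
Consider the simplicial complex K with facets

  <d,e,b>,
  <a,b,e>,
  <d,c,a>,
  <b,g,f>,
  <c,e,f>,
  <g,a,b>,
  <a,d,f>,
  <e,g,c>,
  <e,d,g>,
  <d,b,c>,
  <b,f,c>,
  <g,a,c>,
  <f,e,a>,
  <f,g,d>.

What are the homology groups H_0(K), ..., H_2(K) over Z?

H_0 ≅ Z,  H_1 ≅ Z^2,  H_2 ≅ Z.

We work with the vertex ordering a < b < c < d < e < f < g. The simplices of K, each written with vertices in increasing order, are:

  0-simplices (7): a, b, c, d, e, f, g
  1-simplices (21): ab, ac, ad, ae, af, ag, bc, bd, be, bf, bg, cd, ce, cf, cg, de, df, dg, ef, eg, fg
  2-simplices (14): abe, abg, acd, acg, adf, aef, bcd, bcf, bde, bfg, cef, ceg, deg, dfg

Hence C_0 ≅ Z^7, C_1 ≅ Z^21, C_2 ≅ Z^14.

∂_1: C_1 → C_0 sends each edge [p,q] (with p < q) to q − p. For instance
  ∂bc = c − b.
This gives a 7×21 integer matrix of rank 6; reducing to Smith normal form yields diagonal entries (1,1,1,1,1,1).

Boundary ∂_2: C_2 → C_1 sends each 2-simplex [p,q,r] to [q,r] − [p,r] + [p,q]. For instance
  ∂dfg = fg − dg + df,
  ∂bcd = cd − bd + bc.
The resulting 21×14 matrix has rank 13, and its Smith normal form has invariant factors (1,1,1,1,1,1,1,1,1,1,1,1,1).

Computing H_k = (kernel of ∂_k) / (image of ∂_{k+1}):

  H_0: rank C_0 − rank ∂_1 = 7 − 6 = 1, and the invariant factors of ∂_1 are all 1, so H_0 = Z.
  H_1: rank ker ∂_1 − rank ∂_2 = (21 − 6) − 13 = 2, and the invariant factors of ∂_2 are all 1, so H_1 = Z^2.
  H_2: rank ker ∂_2 − rank ∂_3 = (14 − 13) − 0 = 1, and there is no ∂_3, so H_2 = Z.

As a check, the Euler characteristic is 7 − 21 + 14 = 0, which agrees with 1 − 2 + 1 = 0.
(K is a triangulation of the torus T^2.)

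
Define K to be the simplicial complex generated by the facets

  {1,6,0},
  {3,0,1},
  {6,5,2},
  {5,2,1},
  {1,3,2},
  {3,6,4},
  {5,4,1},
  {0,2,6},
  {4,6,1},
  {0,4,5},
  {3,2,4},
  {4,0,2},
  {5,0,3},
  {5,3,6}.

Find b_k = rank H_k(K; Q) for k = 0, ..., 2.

b_0 = 1, b_1 = 2, b_2 = 1.

Fix the vertex order 0 < 1 < 2 < 3 < 4 < 5 < 6 and write every simplex with vertices in increasing order. Then dim K = 2 and the simplices of K are:

  0-simplices (7): [0], [1], [2], [3], [4], [5], [6]
  1-simplices (21): [0,1], [0,2], [0,3], [0,4], [0,5], [0,6], [1,2], [1,3], [1,4], [1,5], [1,6], [2,3], [2,4], [2,5], [2,6], [3,4], [3,5], [3,6], [4,5], [4,6], [5,6]
  2-simplices (14): [0,1,3], [0,1,6], [0,2,4], [0,2,6], [0,3,5], [0,4,5], [1,2,3], [1,2,5], [1,4,5], [1,4,6], [2,3,4], [2,5,6], [3,4,6], [3,5,6]

giving chain groups C_0 ≅ Z^7, C_1 ≅ Z^21, C_2 ≅ Z^14.

The boundary map ∂_1: C_1 → C_0 maps an edge to its endpoints' difference, ∂[p,q] = q − p. For instance
  ∂[3,6] = [6] − [3].
The 7×21 boundary matrix has rank 6 and Smith normal form diag(1,1,1,1,1,1).

Boundary ∂_2: C_2 → C_1 acts by ∂[p,q,r] = [q,r] − [p,r] + [p,q]. For instance
  ∂[3,4,6] = [4,6] − [3,6] + [3,4],
  ∂[0,1,6] = [1,6] − [0,6] + [0,1].
The resulting 21×14 matrix has rank 13, and its Smith normal form has invariant factors (1,1,1,1,1,1,1,1,1,1,1,1,1).

From H_k ≅ ker(∂_k) / im(∂_{k+1}) we obtain:

  H_0: rank C_0 − rank ∂_1 = 7 − 6 = 1, and the invariant factors of ∂_1 are all 1, so H_0 ≅ Z.
  H_1: rank ker ∂_1 − rank ∂_2 = (21 − 6) − 13 = 2, and the invariant factors of ∂_2 are all 1, so H_1 ≅ Z^2.
  H_2: rank ker ∂_2 − rank ∂_3 = (14 − 13) − 0 = 1, and there is no ∂_3, so H_2 ≅ Z.

(K is a triangulation of the torus T^2.)

Hence the Betti numbers are b_0 = 1, b_1 = 2, b_2 = 1.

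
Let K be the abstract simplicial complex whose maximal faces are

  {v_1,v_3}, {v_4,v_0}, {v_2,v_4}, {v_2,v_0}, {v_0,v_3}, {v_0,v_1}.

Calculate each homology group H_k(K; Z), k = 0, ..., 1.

H_0 ≅ Z,  H_1 ≅ Z^2.

Fix the vertex order v_0 < v_1 < v_2 < v_3 < v_4 and write every simplex with vertices in increasing order. Then dim K = 1 and the simplices of K are:

  0-simplices (5): [v_0], [v_1], [v_2], [v_3], [v_4]
  1-simplices (6): [v_0,v_1], [v_0,v_2], [v_0,v_3], [v_0,v_4], [v_1,v_3], [v_2,v_4]

giving chain groups C_0 ≅ Z^5, C_1 ≅ Z^6.

The boundary map ∂_1: C_1 → C_0 sends each edge [p,q] (with p < q) to q − p. For instance
  ∂[v_0,v_3] = [v_3] − [v_0].
The 5×6 boundary matrix has rank 4 and Smith normal form diag(1,1,1,1).

Computing H_k = (kernel of ∂_k) / (image of ∂_{k+1}):

  H_0: rank C_0 − rank ∂_1 = 5 − 4 = 1, and the invariant factors of ∂_1 are all 1, so H_0 ≅ Z.
  H_1: rank ker ∂_1 − rank ∂_2 = (6 − 4) − 0 = 2, and there is no ∂_2, so H_1 ≅ Z^2.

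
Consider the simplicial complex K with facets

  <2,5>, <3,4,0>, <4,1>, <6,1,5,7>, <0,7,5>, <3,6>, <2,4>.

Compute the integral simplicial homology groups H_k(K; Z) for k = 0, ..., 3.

H_0 ≅ Z,  H_1 ≅ Z^3,  H_2 = 0,  H_3 = 0.

Fix the vertex order 0 < 1 < 2 < 3 < 4 < 5 < 6 < 7 and write every simplex with vertices in increasing order. Then dim K = 3 and the simplices of K are:

  0-simplices (8): [0], [1], [2], [3], [4], [5], [6], [7]
  1-simplices (15): [0,3], [0,4], [0,5], [0,7], [1,4], [1,5], [1,6], [1,7], [2,4], [2,5], [3,4], [3,6], [5,6], [5,7], [6,7]
  2-simplices (6): [0,3,4], [0,5,7], [1,5,6], [1,5,7], [1,6,7], [5,6,7]
  3-simplices (1): [1,5,6,7]

so the chain groups are C_0 ≅ Z^8, C_1 ≅ Z^15, C_2 ≅ Z^6, C_3 ≅ Z^1.

Boundary ∂_1: C_1 → C_0 sends each edge [p,q] (with p < q) to q − p.
The 8×15 boundary matrix has rank 7 and Smith normal form diag(1,1,1,1,1,1,1).

The boundary map ∂_2: C_2 → C_1 acts by ∂[p,q,r] = [q,r] − [p,r] + [p,q]. For instance
  ∂[1,5,7] = [5,7] − [1,7] + [1,5],
  ∂[1,6,7] = [6,7] − [1,7] + [1,6].
As a 15×6 matrix over Z this has rank 5, with invariant factors (1,1,1,1,1).

∂_3: C_3 → C_2 sends each 3-simplex σ to the alternating sum Σ_i (−1)^i (σ with its i-th vertex removed). For instance
  ∂[1,5,6,7] = [5,6,7] − [1,6,7] + [1,5,7] − [1,5,6].
The resulting 6×1 matrix has rank 1, and its Smith normal form has invariant factors (1).

From H_k ≅ ker(∂_k) / im(∂_{k+1}) we obtain:

  H_0: rank C_0 − rank ∂_1 = 8 − 7 = 1, and the invariant factors of ∂_1 are all 1, so H_0 ≅ Z.
  H_1: rank ker ∂_1 − rank ∂_2 = (15 − 7) − 5 = 3, and the invariant factors of ∂_2 are all 1, so H_1 ≅ Z^3.
  H_2: rank ker ∂_2 − rank ∂_3 = (6 − 5) − 1 = 0, and the invariant factors of ∂_3 are all 1, so H_2 ≅ 0.
  H_3: rank ker ∂_3 − rank ∂_4 = (1 − 1) − 0 = 0, and there is no ∂_4, so H_3 ≅ 0.

As a check, the Euler characteristic is 8 − 15 + 6 − 1 = -2, which agrees with 1 − 3 + 0 − 0 = -2.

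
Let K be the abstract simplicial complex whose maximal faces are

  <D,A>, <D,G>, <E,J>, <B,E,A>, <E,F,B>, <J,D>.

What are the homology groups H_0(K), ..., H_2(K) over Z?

Fix the vertex order A < B < D < E < F < G < J and write every simplex with vertices in increasing order. Then dim K = 2 and the simplices of K are:

  0-simplices (7): A, B, D, E, F, G, J
  1-simplices (9): AB, AD, AE, BE, BF, DG, DJ, EF, EJ
  2-simplices (2): ABE, BEF

so the chain groups are C_0 ≅ Z^7, C_1 ≅ Z^9, C_2 ≅ Z^2.

The boundary map ∂_1: C_1 → C_0 maps an edge to its endpoints' difference, ∂[p,q] = q − p.
The resulting 7×9 matrix has rank 6, and its Smith normal form has invariant factors (1,1,1,1,1,1).

The boundary map ∂_2: C_2 → C_1 acts by ∂[p,q,r] = [q,r] − [p,r] + [p,q]. For instance
  ∂ABE = BE − AE + AB,
  ∂BEF = EF − BF + BE.
The 9×2 boundary matrix has rank 2 and Smith normal form diag(1,1).

Now H_k = ker ∂_k / im ∂_{k+1}, so:

  H_0: rank C_0 − rank ∂_1 = 7 − 6 = 1, and the invariant factors of ∂_1 are all 1, so H_0 ≅ Z.
  H_1: rank ker ∂_1 − rank ∂_2 = (9 − 6) − 2 = 1, and the invariant factors of ∂_2 are all 1, so H_1 ≅ Z.
  H_2: rank ker ∂_2 − rank ∂_3 = (2 − 2) − 0 = 0, and there is no ∂_3, so H_2 ≅ 0.

H_0 = Z,  H_1 = Z,  H_2 = 0.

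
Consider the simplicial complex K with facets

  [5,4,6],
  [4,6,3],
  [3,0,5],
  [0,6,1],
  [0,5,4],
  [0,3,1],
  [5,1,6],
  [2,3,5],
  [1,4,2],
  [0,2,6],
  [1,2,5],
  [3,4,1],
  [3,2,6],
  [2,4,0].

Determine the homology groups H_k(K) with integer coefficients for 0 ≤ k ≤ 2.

Fix the vertex order 0 < 1 < 2 < 3 < 4 < 5 < 6 and write every simplex with vertices in increasing order. Then dim K = 2 and the simplices of K are:

  0-simplices (7): [0], [1], [2], [3], [4], [5], [6]
  1-simplices (21): [0,1], [0,2], [0,3], [0,4], [0,5], [0,6], [1,2], [1,3], [1,4], [1,5], [1,6], [2,3], [2,4], [2,5], [2,6], [3,4], [3,5], [3,6], [4,5], [4,6], [5,6]
  2-simplices (14): [0,1,3], [0,1,6], [0,2,4], [0,2,6], [0,3,5], [0,4,5], [1,2,4], [1,2,5], [1,3,4], [1,5,6], [2,3,5], [2,3,6], [3,4,6], [4,5,6]

Hence C_0 ≅ Z^7, C_1 ≅ Z^21, C_2 ≅ Z^14.

The boundary map ∂_1: C_1 → C_0 maps an edge to its endpoints' difference, ∂[p,q] = q − p.
This gives a 7×21 integer matrix of rank 6; reducing to Smith normal form yields diagonal entries (1,1,1,1,1,1).

The boundary map ∂_2: C_2 → C_1 sends each 2-simplex [p,q,r] to [q,r] − [p,r] + [p,q]. For instance
  ∂[0,2,6] = [2,6] − [0,6] + [0,2],
  ∂[0,1,6] = [1,6] − [0,6] + [0,1].
The 21×14 boundary matrix has rank 13 and Smith normal form diag(1,1,1,1,1,1,1,1,1,1,1,1,1).

Now H_k = ker ∂_k / im ∂_{k+1}, so:

  H_0: rank C_0 − rank ∂_1 = 7 − 6 = 1, and the invariant factors of ∂_1 are all 1, so H_0 ≅ Z.
  H_1: rank ker ∂_1 − rank ∂_2 = (21 − 6) − 13 = 2, and the invariant factors of ∂_2 are all 1, so H_1 ≅ Z^2.
  H_2: rank ker ∂_2 − rank ∂_3 = (14 − 13) − 0 = 1, and there is no ∂_3, so H_2 ≅ Z.

(K is a triangulation of the torus T^2.)

H_0 = Z,  H_1 = Z^2,  H_2 = Z.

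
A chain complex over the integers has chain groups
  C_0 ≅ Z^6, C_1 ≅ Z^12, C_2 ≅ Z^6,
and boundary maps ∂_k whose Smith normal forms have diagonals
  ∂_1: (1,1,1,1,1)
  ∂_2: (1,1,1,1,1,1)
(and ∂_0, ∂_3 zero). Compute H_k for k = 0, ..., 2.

H_0 ≅ Z,  H_1 ≅ Z,  H_2 = 0.

H_0: b_0 = 6 − 0 − 5 = 1; torsion from ∂_1 factors > 1: none. So H_0 ≅ Z.
H_1: b_1 = 12 − 5 − 6 = 1; torsion from ∂_2 factors > 1: none. So H_1 ≅ Z.
H_2: b_2 = 6 − 6 − 0 = 0; torsion from ∂_3 factors > 1: none. So H_2 ≅ 0.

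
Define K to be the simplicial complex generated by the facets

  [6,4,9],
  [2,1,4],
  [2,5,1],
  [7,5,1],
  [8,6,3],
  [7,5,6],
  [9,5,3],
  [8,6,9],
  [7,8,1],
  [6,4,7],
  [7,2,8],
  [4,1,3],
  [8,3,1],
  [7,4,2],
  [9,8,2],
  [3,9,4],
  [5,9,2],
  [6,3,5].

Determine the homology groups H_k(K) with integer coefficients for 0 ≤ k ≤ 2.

H_0 = Z,  H_1 = Z ⊕ Z/2,  H_2 = 0.

Take the total order 1 < 2 < 3 < 4 < 5 < 6 < 7 < 8 < 9 on the vertex set. Then K (dimension 2) consists of the simplices:

  0-simplices (9): [1], [2], [3], [4], [5], [6], [7], [8], [9]
  1-simplices (27): (27 of them)
  2-simplices (18): [1,2,4], [1,2,5], [1,3,4], [1,3,8], [1,5,7], [1,7,8], [2,4,7], [2,5,9], [2,7,8], [2,8,9], [3,4,9], [3,5,6], [3,5,9], [3,6,8], [4,6,7], [4,6,9], [5,6,7], [6,8,9]

so the chain groups are C_0 ≅ Z^9, C_1 ≅ Z^27, C_2 ≅ Z^18.

Boundary ∂_1: C_1 → C_0 sends each edge [p,q] (with p < q) to q − p. For instance
  ∂[3,4] = [4] − [3].
This gives a 9×27 integer matrix of rank 8; reducing to Smith normal form yields diagonal entries (1,1,1,1,1,1,1,1).

Boundary ∂_2: C_2 → C_1 sends each 2-simplex [p,q,r] to [q,r] − [p,r] + [p,q]. For instance
  ∂[3,4,9] = [4,9] − [3,9] + [3,4],
  ∂[2,5,9] = [5,9] − [2,9] + [2,5].
This gives a 27×18 integer matrix of rank 18; reducing to Smith normal form yields diagonal entries (1,1,1,1,1,1,1,1,1,1,1,1,1,1,1,1,1,2).

Reading off H_k = ker ∂_k / im ∂_{k+1}:

  H_0: rank C_0 − rank ∂_1 = 9 − 8 = 1, and the invariant factors of ∂_1 are all 1, so H_0 ≅ Z.
  H_1: rank ker ∂_1 − rank ∂_2 = (27 − 8) − 18 = 1, and ∂_2 has invariant factor 2 > 1, so H_1 ≅ Z ⊕ Z/2.
  H_2: rank ker ∂_2 − rank ∂_3 = (18 − 18) − 0 = 0, and there is no ∂_3, so H_2 ≅ 0.

As a check, the Euler characteristic is 9 − 27 + 18 = 0, which agrees with 1 − 1 + 0 = 0.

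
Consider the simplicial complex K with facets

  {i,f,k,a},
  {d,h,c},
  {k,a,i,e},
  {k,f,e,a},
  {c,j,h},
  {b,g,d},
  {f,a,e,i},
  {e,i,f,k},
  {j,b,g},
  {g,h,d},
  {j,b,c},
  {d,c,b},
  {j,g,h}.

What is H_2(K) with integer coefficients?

H_2 = Z.

We work with the vertex ordering a < b < c < d < e < f < g < h < i < j < k. The simplices of K, each written with vertices in increasing order, are:

  0-simplices (11): a, b, c, d, e, f, g, h, i, j, k
  1-simplices (22): ae, af, ai, ak, bc, bd, bg, bj, cd, ch, cj, dg, dh, ef, ei, ek, fi, fk, gh, gj, hj, ik
  2-simplices (18): aef, aei, aek, afi, afk, aik, bcd, bcj, bdg, bgj, cdh, chj, dgh, efi, efk, eik, fik, ghj
  3-simplices (5): aefi, aefk, aeik, afik, efik

Hence C_0 ≅ Z^11, C_1 ≅ Z^22, C_2 ≅ Z^18, C_3 ≅ Z^5.

∂_1: C_1 → C_0 is given by ∂[p,q] = [q] − [p]. For instance
  ∂fk = k − f.
As a 11×22 matrix over Z this has rank 9, with invariant factors (1,1,1,1,1,1,1,1,1).

Boundary ∂_2: C_2 → C_1 acts by ∂[p,q,r] = [q,r] − [p,r] + [p,q]. For instance
  ∂dgh = gh − dh + dg,
  ∂cdh = dh − ch + cd.
As a 22×18 matrix over Z this has rank 13, with invariant factors (1,1,1,1,1,1,1,1,1,1,1,1,1).

Boundary ∂_3: C_3 → C_2 sends each 3-simplex σ to the alternating sum Σ_i (−1)^i (σ with its i-th vertex removed). For instance
  ∂aeik = eik − aik + aek − aei,
  ∂aefi = efi − afi + aei − aef.
This gives a 18×5 integer matrix of rank 4; reducing to Smith normal form yields diagonal entries (1,1,1,1).

Reading off H_k = ker ∂_k / im ∂_{k+1}:

  H_2: rank ker ∂_2 − rank ∂_3 = (18 − 13) − 4 = 1, and the invariant factors of ∂_3 are all 1, so H_2 ≅ Z.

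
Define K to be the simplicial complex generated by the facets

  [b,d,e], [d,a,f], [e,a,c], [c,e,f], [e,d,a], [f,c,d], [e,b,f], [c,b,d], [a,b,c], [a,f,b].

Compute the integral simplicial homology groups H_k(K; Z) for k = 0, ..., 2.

Order the vertices as a < b < c < d < e < f. Listing each simplex with vertices in this order, K has dimension 2 with simplices:

  0-simplices (6): a, b, c, d, e, f
  1-simplices (15): ab, ac, ad, ae, af, bc, bd, be, bf, cd, ce, cf, de, df, ef
  2-simplices (10): abc, abf, ace, ade, adf, bcd, bde, bef, cdf, cef

giving chain groups C_0 ≅ Z^6, C_1 ≅ Z^15, C_2 ≅ Z^10.

Boundary ∂_1: C_1 → C_0 maps an edge to its endpoints' difference, ∂[p,q] = q − p. For instance
  ∂de = e − d.
The 6×15 boundary matrix has rank 5 and Smith normal form diag(1,1,1,1,1).

∂_2: C_2 → C_1 sends each 2-simplex [p,q,r] to [q,r] − [p,r] + [p,q]. For instance
  ∂abf = bf − af + ab,
  ∂bde = de − be + bd.
The resulting 15×10 matrix has rank 10, and its Smith normal form has invariant factors (1,1,1,1,1,1,1,1,1,2).

Now H_k = ker ∂_k / im ∂_{k+1}, so:

  H_0: rank C_0 − rank ∂_1 = 6 − 5 = 1, and the invariant factors of ∂_1 are all 1, so H_0 = Z.
  H_1: rank ker ∂_1 − rank ∂_2 = (15 − 5) − 10 = 0, and ∂_2 has invariant factor 2 > 1, so H_1 = Z/2.
  H_2: rank ker ∂_2 − rank ∂_3 = (10 − 10) − 0 = 0, and there is no ∂_3, so H_2 = 0.

As a check, the Euler characteristic is 6 − 15 + 10 = 1, which agrees with 1 − 0 + 0 = 1.

H_0 ≅ Z,  H_1 ≅ Z/2,  H_2 = 0.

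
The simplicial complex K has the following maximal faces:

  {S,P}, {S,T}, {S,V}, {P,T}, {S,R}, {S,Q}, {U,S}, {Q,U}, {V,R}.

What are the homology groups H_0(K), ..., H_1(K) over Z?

H_0 = Z,  H_1 = Z^3.

Fix the vertex order P < Q < R < S < T < U < V and write every simplex with vertices in increasing order. Then dim K = 1 and the simplices of K are:

  0-simplices (7): P, Q, R, S, T, U, V
  1-simplices (9): PS, PT, QS, QU, RS, RV, ST, SU, SV

so the chain groups are C_0 ≅ Z^7, C_1 ≅ Z^9.

Boundary ∂_1: C_1 → C_0 sends each edge [p,q] (with p < q) to q − p. For instance
  ∂RV = V − R.
The resulting 7×9 matrix has rank 6, and its Smith normal form has invariant factors (1,1,1,1,1,1).

From H_k ≅ ker(∂_k) / im(∂_{k+1}) we obtain:

  H_0: rank C_0 − rank ∂_1 = 7 − 6 = 1, and the invariant factors of ∂_1 are all 1, so H_0 = Z.
  H_1: rank ker ∂_1 − rank ∂_2 = (9 − 6) − 0 = 3, and there is no ∂_2, so H_1 = Z^3.

As a check, the Euler characteristic is 7 − 9 = -2, which agrees with 1 − 3 = -2.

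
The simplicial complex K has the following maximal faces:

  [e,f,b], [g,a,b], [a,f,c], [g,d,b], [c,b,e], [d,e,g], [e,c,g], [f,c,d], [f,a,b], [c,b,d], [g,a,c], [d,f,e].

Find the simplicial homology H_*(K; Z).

K has 7 vertices, 18 edges, 12 triangles.
rank ∂_0 = 0, rank ∂_1 = 6 ⇒ b_0 = 7 − 0 − 6 = 1; all invariant factors of ∂_1 are 1 so no torsion. So H_0 = Z.
rank ∂_1 = 6, rank ∂_2 = 12 ⇒ b_1 = 18 − 6 − 12 = 0; ∂_2 has invariant factor(s) [2] giving torsion. So H_1 = Z/2Z.
rank ∂_2 = 12, rank ∂_3 = 0 ⇒ b_2 = 12 − 12 − 0 = 0. So H_2 = 0.

H_0 = Z,  H_1 = Z/2Z,  H_2 = 0.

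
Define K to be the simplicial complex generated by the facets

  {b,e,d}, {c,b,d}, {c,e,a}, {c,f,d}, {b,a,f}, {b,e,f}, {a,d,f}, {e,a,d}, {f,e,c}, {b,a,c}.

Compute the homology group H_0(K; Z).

Take the total order a < b < c < d < e < f on the vertex set. Then K (dimension 2) consists of the simplices:

  0-simplices (6): a, b, c, d, e, f
  1-simplices (15): ab, ac, ad, ae, af, bc, bd, be, bf, cd, ce, cf, de, df, ef
  2-simplices (10): abc, abf, ace, ade, adf, bcd, bde, bef, cdf, cef

Hence C_0 ≅ Z^6, C_1 ≅ Z^15, C_2 ≅ Z^10.

The boundary map ∂_1: C_1 → C_0 maps an edge to its endpoints' difference, ∂[p,q] = q − p. For instance
  ∂bc = c − b.
The 6×15 boundary matrix has rank 5 and Smith normal form diag(1,1,1,1,1).

∂_2: C_2 → C_1 sends each 2-simplex [p,q,r] to [q,r] − [p,r] + [p,q]. For instance
  ∂cef = ef − cf + ce,
  ∂bcd = cd − bd + bc.
The 15×10 boundary matrix has rank 10 and Smith normal form diag(1,1,1,1,1,1,1,1,1,2).

Now H_k = ker ∂_k / im ∂_{k+1}, so:

  H_0: rank C_0 − rank ∂_1 = 6 − 5 = 1, and the invariant factors of ∂_1 are all 1, so H_0 = Z.

H_0 = Z.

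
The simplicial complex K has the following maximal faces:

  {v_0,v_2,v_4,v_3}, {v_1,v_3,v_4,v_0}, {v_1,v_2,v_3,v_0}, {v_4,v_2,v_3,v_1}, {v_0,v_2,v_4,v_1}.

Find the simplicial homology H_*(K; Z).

H_0 = Z,  H_1 = 0,  H_2 = 0,  H_3 = Z.

We work with the vertex ordering v_0 < v_1 < v_2 < v_3 < v_4. The simplices of K, each written with vertices in increasing order, are:

  0-simplices (5): [v_0], [v_1], [v_2], [v_3], [v_4]
  1-simplices (10): [v_0,v_1], [v_0,v_2], [v_0,v_3], [v_0,v_4], [v_1,v_2], [v_1,v_3], [v_1,v_4], [v_2,v_3], [v_2,v_4], [v_3,v_4]
  2-simplices (10): [v_0,v_1,v_2], [v_0,v_1,v_3], [v_0,v_1,v_4], [v_0,v_2,v_3], [v_0,v_2,v_4], [v_0,v_3,v_4], [v_1,v_2,v_3], [v_1,v_2,v_4], [v_1,v_3,v_4], [v_2,v_3,v_4]
  3-simplices (5): [v_0,v_1,v_2,v_3], [v_0,v_1,v_2,v_4], [v_0,v_1,v_3,v_4], [v_0,v_2,v_3,v_4], [v_1,v_2,v_3,v_4]

giving chain groups C_0 ≅ Z^5, C_1 ≅ Z^10, C_2 ≅ Z^10, C_3 ≅ Z^5.

∂_1: C_1 → C_0 is given by ∂[p,q] = [q] − [p].
The 5×10 boundary matrix has rank 4 and Smith normal form diag(1,1,1,1).

∂_2: C_2 → C_1 acts by ∂[p,q,r] = [q,r] − [p,r] + [p,q]. For instance
  ∂[v_1,v_3,v_4] = [v_3,v_4] − [v_1,v_4] + [v_1,v_3],
  ∂[v_1,v_2,v_4] = [v_2,v_4] − [v_1,v_4] + [v_1,v_2].
The resulting 10×10 matrix has rank 6, and its Smith normal form has invariant factors (1,1,1,1,1,1).

The boundary map ∂_3: C_3 → C_2 sends each 3-simplex σ to the alternating sum Σ_i (−1)^i (σ with its i-th vertex removed). For instance
  ∂[v_0,v_2,v_3,v_4] = [v_2,v_3,v_4] − [v_0,v_3,v_4] + [v_0,v_2,v_4] − [v_0,v_2,v_3],
  ∂[v_0,v_1,v_2,v_3] = [v_1,v_2,v_3] − [v_0,v_2,v_3] + [v_0,v_1,v_3] − [v_0,v_1,v_2].
The 10×5 boundary matrix has rank 4 and Smith normal form diag(1,1,1,1).

Now H_k = ker ∂_k / im ∂_{k+1}, so:

  H_0: rank C_0 − rank ∂_1 = 5 − 4 = 1, and the invariant factors of ∂_1 are all 1, so H_0 = Z.
  H_1: rank ker ∂_1 − rank ∂_2 = (10 − 4) − 6 = 0, and the invariant factors of ∂_2 are all 1, so H_1 = 0.
  H_2: rank ker ∂_2 − rank ∂_3 = (10 − 6) − 4 = 0, and the invariant factors of ∂_3 are all 1, so H_2 = 0.
  H_3: rank ker ∂_3 − rank ∂_4 = (5 − 4) − 0 = 1, and there is no ∂_4, so H_3 = Z.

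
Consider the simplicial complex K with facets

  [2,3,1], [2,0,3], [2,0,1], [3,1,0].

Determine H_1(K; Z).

H_1 ≅ 0.

Order the vertices as 0 < 1 < 2 < 3. Listing each simplex with vertices in this order, K has dimension 2 with simplices:

  0-simplices (4): [0], [1], [2], [3]
  1-simplices (6): [0,1], [0,2], [0,3], [1,2], [1,3], [2,3]
  2-simplices (4): [0,1,2], [0,1,3], [0,2,3], [1,2,3]

giving chain groups C_0 ≅ Z^4, C_1 ≅ Z^6, C_2 ≅ Z^4.

The boundary map ∂_1: C_1 → C_0 is given by ∂[p,q] = [q] − [p]. For instance
  ∂[1,2] = [2] − [1].
The resulting 4×6 matrix has rank 3, and its Smith normal form has invariant factors (1,1,1).

∂_2: C_2 → C_1 maps a triangle to the signed sum of its edges. For instance
  ∂[1,2,3] = [2,3] − [1,3] + [1,2],
  ∂[0,1,3] = [1,3] − [0,3] + [0,1].
This gives a 6×4 integer matrix of rank 3; reducing to Smith normal form yields diagonal entries (1,1,1).

Now H_k = ker ∂_k / im ∂_{k+1}, so:

  H_1: rank ker ∂_1 − rank ∂_2 = (6 − 3) − 3 = 0, and the invariant factors of ∂_2 are all 1, so H_1 = 0.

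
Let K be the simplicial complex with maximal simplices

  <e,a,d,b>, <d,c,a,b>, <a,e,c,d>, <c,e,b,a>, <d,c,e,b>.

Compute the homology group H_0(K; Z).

Fix the vertex order a < b < c < d < e and write every simplex with vertices in increasing order. Then dim K = 3 and the simplices of K are:

  0-simplices (5): a, b, c, d, e
  1-simplices (10): ab, ac, ad, ae, bc, bd, be, cd, ce, de
  2-simplices (10): abc, abd, abe, acd, ace, ade, bcd, bce, bde, cde
  3-simplices (5): abcd, abce, abde, acde, bcde

Hence C_0 ≅ Z^5, C_1 ≅ Z^10, C_2 ≅ Z^10, C_3 ≅ Z^5.

The boundary map ∂_1: C_1 → C_0 maps an edge to its endpoints' difference, ∂[p,q] = q − p.
The 5×10 boundary matrix has rank 4 and Smith normal form diag(1,1,1,1).

The boundary map ∂_2: C_2 → C_1 sends each 2-simplex [p,q,r] to [q,r] − [p,r] + [p,q]. For instance
  ∂bde = de − be + bd,
  ∂ace = ce − ae + ac.
As a 10×10 matrix over Z this has rank 6, with invariant factors (1,1,1,1,1,1).

∂_3: C_3 → C_2 sends each 3-simplex σ to the alternating sum Σ_i (−1)^i (σ with its i-th vertex removed). For instance
  ∂acde = cde − ade + ace − acd,
  ∂abce = bce − ace + abe − abc.
As a 10×5 matrix over Z this has rank 4, with invariant factors (1,1,1,1).

From H_k ≅ ker(∂_k) / im(∂_{k+1}) we obtain:

  H_0: rank C_0 − rank ∂_1 = 5 − 4 = 1, and the invariant factors of ∂_1 are all 1, so H_0 = Z.

(K is a triangulation of the 3-sphere S^3.)

H_0 ≅ Z.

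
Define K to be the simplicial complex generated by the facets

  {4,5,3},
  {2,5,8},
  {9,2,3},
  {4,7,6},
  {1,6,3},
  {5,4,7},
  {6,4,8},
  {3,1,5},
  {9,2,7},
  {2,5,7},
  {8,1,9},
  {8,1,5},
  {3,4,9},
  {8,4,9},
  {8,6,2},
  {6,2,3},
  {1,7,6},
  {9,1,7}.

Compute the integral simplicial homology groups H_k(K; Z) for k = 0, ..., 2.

H_0 = Z,  H_1 = Z^2,  H_2 = Z.

Fix the vertex order 1 < 2 < 3 < 4 < 5 < 6 < 7 < 8 < 9 and write every simplex with vertices in increasing order. Then dim K = 2 and the simplices of K are:

  0-simplices (9): [1], [2], [3], [4], [5], [6], [7], [8], [9]
  1-simplices (27): (27 of them)
  2-simplices (18): [1,3,5], [1,3,6], [1,5,8], [1,6,7], [1,7,9], [1,8,9], [2,3,6], [2,3,9], [2,5,7], [2,5,8], [2,6,8], [2,7,9], [3,4,5], [3,4,9], [4,5,7], [4,6,7], [4,6,8], [4,8,9]

so the chain groups are C_0 ≅ Z^9, C_1 ≅ Z^27, C_2 ≅ Z^18.

∂_1: C_1 → C_0 is given by ∂[p,q] = [q] − [p]. For instance
  ∂[2,3] = [3] − [2].
As a 9×27 matrix over Z this has rank 8, with invariant factors (1,1,1,1,1,1,1,1).

Boundary ∂_2: C_2 → C_1 sends each 2-simplex [p,q,r] to [q,r] − [p,r] + [p,q]. For instance
  ∂[4,8,9] = [8,9] − [4,9] + [4,8],
  ∂[1,3,5] = [3,5] − [1,5] + [1,3].
As a 27×18 matrix over Z this has rank 17, with invariant factors (1,1,1,1,1,1,1,1,1,1,1,1,1,1,1,1,1).

Now H_k = ker ∂_k / im ∂_{k+1}, so:

  H_0: rank C_0 − rank ∂_1 = 9 − 8 = 1, and the invariant factors of ∂_1 are all 1, so H_0 = Z.
  H_1: rank ker ∂_1 − rank ∂_2 = (27 − 8) − 17 = 2, and the invariant factors of ∂_2 are all 1, so H_1 = Z^2.
  H_2: rank ker ∂_2 − rank ∂_3 = (18 − 17) − 0 = 1, and there is no ∂_3, so H_2 = Z.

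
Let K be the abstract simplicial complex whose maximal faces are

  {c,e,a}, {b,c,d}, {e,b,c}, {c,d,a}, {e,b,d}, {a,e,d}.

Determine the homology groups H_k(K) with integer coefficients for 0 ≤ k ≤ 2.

K has 5 vertices, 9 edges, 6 triangles.
rank ∂_0 = 0, rank ∂_1 = 4 ⇒ b_0 = 5 − 0 − 4 = 1; all invariant factors of ∂_1 are 1 so no torsion. So H_0 = Z.
rank ∂_1 = 4, rank ∂_2 = 5 ⇒ b_1 = 9 − 4 − 5 = 0; all invariant factors of ∂_2 are 1 so no torsion. So H_1 = 0.
rank ∂_2 = 5, rank ∂_3 = 0 ⇒ b_2 = 6 − 5 − 0 = 1. So H_2 = Z.

H_0 = Z,  H_1 = 0,  H_2 = Z.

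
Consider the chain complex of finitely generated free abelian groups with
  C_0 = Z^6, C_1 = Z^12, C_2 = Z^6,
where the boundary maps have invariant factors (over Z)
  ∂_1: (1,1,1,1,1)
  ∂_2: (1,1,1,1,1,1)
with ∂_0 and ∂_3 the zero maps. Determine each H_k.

H_0: b_0 = 6 − 0 − 5 = 1; torsion from ∂_1 factors > 1: none. So H_0 ≅ Z.
H_1: b_1 = 12 − 5 − 6 = 1; torsion from ∂_2 factors > 1: none. So H_1 ≅ Z.
H_2: b_2 = 6 − 6 − 0 = 0; torsion from ∂_3 factors > 1: none. So H_2 ≅ 0.

H_0 ≅ Z,  H_1 ≅ Z,  H_2 = 0.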